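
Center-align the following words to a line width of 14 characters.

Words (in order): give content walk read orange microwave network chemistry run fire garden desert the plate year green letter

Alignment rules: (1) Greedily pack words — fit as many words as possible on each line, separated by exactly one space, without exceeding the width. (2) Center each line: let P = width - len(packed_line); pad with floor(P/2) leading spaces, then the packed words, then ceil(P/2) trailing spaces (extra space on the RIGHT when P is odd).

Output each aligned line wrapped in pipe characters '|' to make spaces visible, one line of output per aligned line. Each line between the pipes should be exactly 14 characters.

Line 1: ['give', 'content'] (min_width=12, slack=2)
Line 2: ['walk', 'read'] (min_width=9, slack=5)
Line 3: ['orange'] (min_width=6, slack=8)
Line 4: ['microwave'] (min_width=9, slack=5)
Line 5: ['network'] (min_width=7, slack=7)
Line 6: ['chemistry', 'run'] (min_width=13, slack=1)
Line 7: ['fire', 'garden'] (min_width=11, slack=3)
Line 8: ['desert', 'the'] (min_width=10, slack=4)
Line 9: ['plate', 'year'] (min_width=10, slack=4)
Line 10: ['green', 'letter'] (min_width=12, slack=2)

Answer: | give content |
|  walk read   |
|    orange    |
|  microwave   |
|   network    |
|chemistry run |
| fire garden  |
|  desert the  |
|  plate year  |
| green letter |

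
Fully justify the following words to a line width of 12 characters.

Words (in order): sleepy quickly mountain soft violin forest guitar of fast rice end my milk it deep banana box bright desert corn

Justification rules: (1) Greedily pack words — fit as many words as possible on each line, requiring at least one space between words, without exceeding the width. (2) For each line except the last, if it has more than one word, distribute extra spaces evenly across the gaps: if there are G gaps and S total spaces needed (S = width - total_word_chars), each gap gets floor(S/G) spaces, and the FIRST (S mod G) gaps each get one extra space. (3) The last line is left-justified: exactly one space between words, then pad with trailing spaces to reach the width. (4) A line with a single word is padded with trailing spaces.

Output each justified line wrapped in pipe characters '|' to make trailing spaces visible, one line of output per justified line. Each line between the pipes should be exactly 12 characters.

Answer: |sleepy      |
|quickly     |
|mountain    |
|soft  violin|
|forest      |
|guitar    of|
|fast    rice|
|end  my milk|
|it      deep|
|banana   box|
|bright      |
|desert corn |

Derivation:
Line 1: ['sleepy'] (min_width=6, slack=6)
Line 2: ['quickly'] (min_width=7, slack=5)
Line 3: ['mountain'] (min_width=8, slack=4)
Line 4: ['soft', 'violin'] (min_width=11, slack=1)
Line 5: ['forest'] (min_width=6, slack=6)
Line 6: ['guitar', 'of'] (min_width=9, slack=3)
Line 7: ['fast', 'rice'] (min_width=9, slack=3)
Line 8: ['end', 'my', 'milk'] (min_width=11, slack=1)
Line 9: ['it', 'deep'] (min_width=7, slack=5)
Line 10: ['banana', 'box'] (min_width=10, slack=2)
Line 11: ['bright'] (min_width=6, slack=6)
Line 12: ['desert', 'corn'] (min_width=11, slack=1)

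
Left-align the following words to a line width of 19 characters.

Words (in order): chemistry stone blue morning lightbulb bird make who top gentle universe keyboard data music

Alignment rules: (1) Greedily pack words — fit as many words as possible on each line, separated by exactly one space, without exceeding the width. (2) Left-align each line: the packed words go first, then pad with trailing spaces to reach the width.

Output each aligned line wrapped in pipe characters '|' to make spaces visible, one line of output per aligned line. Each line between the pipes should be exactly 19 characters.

Answer: |chemistry stone    |
|blue morning       |
|lightbulb bird make|
|who top gentle     |
|universe keyboard  |
|data music         |

Derivation:
Line 1: ['chemistry', 'stone'] (min_width=15, slack=4)
Line 2: ['blue', 'morning'] (min_width=12, slack=7)
Line 3: ['lightbulb', 'bird', 'make'] (min_width=19, slack=0)
Line 4: ['who', 'top', 'gentle'] (min_width=14, slack=5)
Line 5: ['universe', 'keyboard'] (min_width=17, slack=2)
Line 6: ['data', 'music'] (min_width=10, slack=9)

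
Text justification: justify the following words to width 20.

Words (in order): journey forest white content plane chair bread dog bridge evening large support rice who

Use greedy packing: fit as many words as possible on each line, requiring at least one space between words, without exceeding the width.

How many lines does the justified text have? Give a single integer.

Answer: 5

Derivation:
Line 1: ['journey', 'forest', 'white'] (min_width=20, slack=0)
Line 2: ['content', 'plane', 'chair'] (min_width=19, slack=1)
Line 3: ['bread', 'dog', 'bridge'] (min_width=16, slack=4)
Line 4: ['evening', 'large'] (min_width=13, slack=7)
Line 5: ['support', 'rice', 'who'] (min_width=16, slack=4)
Total lines: 5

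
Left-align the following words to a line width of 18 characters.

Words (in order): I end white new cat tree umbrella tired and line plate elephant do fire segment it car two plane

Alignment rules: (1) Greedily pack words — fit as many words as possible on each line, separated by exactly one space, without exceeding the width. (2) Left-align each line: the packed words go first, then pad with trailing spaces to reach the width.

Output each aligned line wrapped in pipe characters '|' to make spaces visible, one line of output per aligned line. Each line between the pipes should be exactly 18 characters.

Line 1: ['I', 'end', 'white', 'new'] (min_width=15, slack=3)
Line 2: ['cat', 'tree', 'umbrella'] (min_width=17, slack=1)
Line 3: ['tired', 'and', 'line'] (min_width=14, slack=4)
Line 4: ['plate', 'elephant', 'do'] (min_width=17, slack=1)
Line 5: ['fire', 'segment', 'it'] (min_width=15, slack=3)
Line 6: ['car', 'two', 'plane'] (min_width=13, slack=5)

Answer: |I end white new   |
|cat tree umbrella |
|tired and line    |
|plate elephant do |
|fire segment it   |
|car two plane     |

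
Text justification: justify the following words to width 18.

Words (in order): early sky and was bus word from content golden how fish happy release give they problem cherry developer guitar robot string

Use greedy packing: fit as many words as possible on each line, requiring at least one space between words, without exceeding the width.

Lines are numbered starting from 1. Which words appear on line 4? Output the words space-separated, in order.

Answer: fish happy release

Derivation:
Line 1: ['early', 'sky', 'and', 'was'] (min_width=17, slack=1)
Line 2: ['bus', 'word', 'from'] (min_width=13, slack=5)
Line 3: ['content', 'golden', 'how'] (min_width=18, slack=0)
Line 4: ['fish', 'happy', 'release'] (min_width=18, slack=0)
Line 5: ['give', 'they', 'problem'] (min_width=17, slack=1)
Line 6: ['cherry', 'developer'] (min_width=16, slack=2)
Line 7: ['guitar', 'robot'] (min_width=12, slack=6)
Line 8: ['string'] (min_width=6, slack=12)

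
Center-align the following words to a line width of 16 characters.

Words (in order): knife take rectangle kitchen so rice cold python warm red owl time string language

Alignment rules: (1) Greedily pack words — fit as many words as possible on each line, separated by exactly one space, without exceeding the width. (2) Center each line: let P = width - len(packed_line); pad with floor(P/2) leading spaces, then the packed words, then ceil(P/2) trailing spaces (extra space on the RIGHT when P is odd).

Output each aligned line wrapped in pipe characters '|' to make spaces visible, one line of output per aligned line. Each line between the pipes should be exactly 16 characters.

Answer: |   knife take   |
|   rectangle    |
|kitchen so rice |
|cold python warm|
|  red owl time  |
|string language |

Derivation:
Line 1: ['knife', 'take'] (min_width=10, slack=6)
Line 2: ['rectangle'] (min_width=9, slack=7)
Line 3: ['kitchen', 'so', 'rice'] (min_width=15, slack=1)
Line 4: ['cold', 'python', 'warm'] (min_width=16, slack=0)
Line 5: ['red', 'owl', 'time'] (min_width=12, slack=4)
Line 6: ['string', 'language'] (min_width=15, slack=1)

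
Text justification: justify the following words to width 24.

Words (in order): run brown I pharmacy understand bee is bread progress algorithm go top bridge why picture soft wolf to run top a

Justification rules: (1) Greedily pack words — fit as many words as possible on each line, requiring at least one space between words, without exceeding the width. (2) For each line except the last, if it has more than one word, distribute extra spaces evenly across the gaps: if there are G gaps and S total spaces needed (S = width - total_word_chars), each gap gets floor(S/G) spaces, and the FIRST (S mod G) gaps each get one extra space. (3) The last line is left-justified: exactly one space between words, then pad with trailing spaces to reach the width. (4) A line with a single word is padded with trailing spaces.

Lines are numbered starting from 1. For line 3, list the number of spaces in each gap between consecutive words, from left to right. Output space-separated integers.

Answer: 3 2

Derivation:
Line 1: ['run', 'brown', 'I', 'pharmacy'] (min_width=20, slack=4)
Line 2: ['understand', 'bee', 'is', 'bread'] (min_width=23, slack=1)
Line 3: ['progress', 'algorithm', 'go'] (min_width=21, slack=3)
Line 4: ['top', 'bridge', 'why', 'picture'] (min_width=22, slack=2)
Line 5: ['soft', 'wolf', 'to', 'run', 'top', 'a'] (min_width=22, slack=2)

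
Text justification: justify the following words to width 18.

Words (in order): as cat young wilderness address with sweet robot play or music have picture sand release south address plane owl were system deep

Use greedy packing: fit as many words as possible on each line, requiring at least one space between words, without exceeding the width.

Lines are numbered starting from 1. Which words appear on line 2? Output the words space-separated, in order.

Line 1: ['as', 'cat', 'young'] (min_width=12, slack=6)
Line 2: ['wilderness', 'address'] (min_width=18, slack=0)
Line 3: ['with', 'sweet', 'robot'] (min_width=16, slack=2)
Line 4: ['play', 'or', 'music', 'have'] (min_width=18, slack=0)
Line 5: ['picture', 'sand'] (min_width=12, slack=6)
Line 6: ['release', 'south'] (min_width=13, slack=5)
Line 7: ['address', 'plane', 'owl'] (min_width=17, slack=1)
Line 8: ['were', 'system', 'deep'] (min_width=16, slack=2)

Answer: wilderness address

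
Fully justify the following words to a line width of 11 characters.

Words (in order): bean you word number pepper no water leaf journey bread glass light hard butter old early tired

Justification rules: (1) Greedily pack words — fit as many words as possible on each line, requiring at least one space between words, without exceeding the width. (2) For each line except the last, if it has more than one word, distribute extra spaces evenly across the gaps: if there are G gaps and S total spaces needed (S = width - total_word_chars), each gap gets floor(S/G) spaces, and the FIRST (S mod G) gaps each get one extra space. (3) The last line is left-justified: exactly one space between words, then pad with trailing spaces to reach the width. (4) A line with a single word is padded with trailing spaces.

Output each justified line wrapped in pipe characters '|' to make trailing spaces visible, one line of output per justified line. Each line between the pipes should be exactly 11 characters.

Line 1: ['bean', 'you'] (min_width=8, slack=3)
Line 2: ['word', 'number'] (min_width=11, slack=0)
Line 3: ['pepper', 'no'] (min_width=9, slack=2)
Line 4: ['water', 'leaf'] (min_width=10, slack=1)
Line 5: ['journey'] (min_width=7, slack=4)
Line 6: ['bread', 'glass'] (min_width=11, slack=0)
Line 7: ['light', 'hard'] (min_width=10, slack=1)
Line 8: ['butter', 'old'] (min_width=10, slack=1)
Line 9: ['early', 'tired'] (min_width=11, slack=0)

Answer: |bean    you|
|word number|
|pepper   no|
|water  leaf|
|journey    |
|bread glass|
|light  hard|
|butter  old|
|early tired|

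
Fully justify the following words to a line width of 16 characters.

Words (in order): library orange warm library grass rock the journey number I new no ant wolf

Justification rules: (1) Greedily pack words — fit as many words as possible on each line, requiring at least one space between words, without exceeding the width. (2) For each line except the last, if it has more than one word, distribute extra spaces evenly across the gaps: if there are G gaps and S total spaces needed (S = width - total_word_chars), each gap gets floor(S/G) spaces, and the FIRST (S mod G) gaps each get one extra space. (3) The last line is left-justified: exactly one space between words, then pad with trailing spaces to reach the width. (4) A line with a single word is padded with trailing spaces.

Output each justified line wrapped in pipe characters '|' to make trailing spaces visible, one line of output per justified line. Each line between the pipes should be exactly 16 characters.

Line 1: ['library', 'orange'] (min_width=14, slack=2)
Line 2: ['warm', 'library'] (min_width=12, slack=4)
Line 3: ['grass', 'rock', 'the'] (min_width=14, slack=2)
Line 4: ['journey', 'number', 'I'] (min_width=16, slack=0)
Line 5: ['new', 'no', 'ant', 'wolf'] (min_width=15, slack=1)

Answer: |library   orange|
|warm     library|
|grass  rock  the|
|journey number I|
|new no ant wolf |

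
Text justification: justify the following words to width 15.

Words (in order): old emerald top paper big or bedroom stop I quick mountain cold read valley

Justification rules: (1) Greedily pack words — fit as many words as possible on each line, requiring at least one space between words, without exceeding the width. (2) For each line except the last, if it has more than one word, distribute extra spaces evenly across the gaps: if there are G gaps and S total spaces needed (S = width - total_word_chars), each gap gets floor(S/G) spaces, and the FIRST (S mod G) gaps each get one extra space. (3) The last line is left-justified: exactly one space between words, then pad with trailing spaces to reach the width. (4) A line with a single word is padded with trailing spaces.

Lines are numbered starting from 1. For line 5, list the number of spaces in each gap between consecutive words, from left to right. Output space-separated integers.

Line 1: ['old', 'emerald', 'top'] (min_width=15, slack=0)
Line 2: ['paper', 'big', 'or'] (min_width=12, slack=3)
Line 3: ['bedroom', 'stop', 'I'] (min_width=14, slack=1)
Line 4: ['quick', 'mountain'] (min_width=14, slack=1)
Line 5: ['cold', 'read'] (min_width=9, slack=6)
Line 6: ['valley'] (min_width=6, slack=9)

Answer: 7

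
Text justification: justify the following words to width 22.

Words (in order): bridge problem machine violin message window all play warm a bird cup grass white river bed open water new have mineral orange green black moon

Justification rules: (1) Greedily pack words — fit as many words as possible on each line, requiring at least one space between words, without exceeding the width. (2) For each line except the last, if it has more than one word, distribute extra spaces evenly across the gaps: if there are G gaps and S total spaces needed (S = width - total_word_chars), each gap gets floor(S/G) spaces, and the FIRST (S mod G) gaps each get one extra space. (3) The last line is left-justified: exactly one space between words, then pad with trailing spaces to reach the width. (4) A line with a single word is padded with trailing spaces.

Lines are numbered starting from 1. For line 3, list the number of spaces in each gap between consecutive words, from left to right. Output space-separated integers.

Line 1: ['bridge', 'problem', 'machine'] (min_width=22, slack=0)
Line 2: ['violin', 'message', 'window'] (min_width=21, slack=1)
Line 3: ['all', 'play', 'warm', 'a', 'bird'] (min_width=20, slack=2)
Line 4: ['cup', 'grass', 'white', 'river'] (min_width=21, slack=1)
Line 5: ['bed', 'open', 'water', 'new'] (min_width=18, slack=4)
Line 6: ['have', 'mineral', 'orange'] (min_width=19, slack=3)
Line 7: ['green', 'black', 'moon'] (min_width=16, slack=6)

Answer: 2 2 1 1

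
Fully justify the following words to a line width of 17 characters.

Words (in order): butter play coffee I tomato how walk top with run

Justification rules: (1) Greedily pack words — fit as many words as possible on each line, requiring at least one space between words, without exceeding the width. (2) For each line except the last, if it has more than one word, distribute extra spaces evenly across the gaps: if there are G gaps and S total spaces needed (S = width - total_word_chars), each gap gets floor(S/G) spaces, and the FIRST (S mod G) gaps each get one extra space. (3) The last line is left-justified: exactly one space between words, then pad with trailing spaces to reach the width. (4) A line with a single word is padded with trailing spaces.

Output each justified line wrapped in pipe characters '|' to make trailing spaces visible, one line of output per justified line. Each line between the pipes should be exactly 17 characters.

Line 1: ['butter', 'play'] (min_width=11, slack=6)
Line 2: ['coffee', 'I', 'tomato'] (min_width=15, slack=2)
Line 3: ['how', 'walk', 'top', 'with'] (min_width=17, slack=0)
Line 4: ['run'] (min_width=3, slack=14)

Answer: |butter       play|
|coffee  I  tomato|
|how walk top with|
|run              |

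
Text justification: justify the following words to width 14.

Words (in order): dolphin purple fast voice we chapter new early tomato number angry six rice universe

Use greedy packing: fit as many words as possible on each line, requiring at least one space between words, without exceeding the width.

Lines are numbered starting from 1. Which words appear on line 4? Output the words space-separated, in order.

Answer: early tomato

Derivation:
Line 1: ['dolphin', 'purple'] (min_width=14, slack=0)
Line 2: ['fast', 'voice', 'we'] (min_width=13, slack=1)
Line 3: ['chapter', 'new'] (min_width=11, slack=3)
Line 4: ['early', 'tomato'] (min_width=12, slack=2)
Line 5: ['number', 'angry'] (min_width=12, slack=2)
Line 6: ['six', 'rice'] (min_width=8, slack=6)
Line 7: ['universe'] (min_width=8, slack=6)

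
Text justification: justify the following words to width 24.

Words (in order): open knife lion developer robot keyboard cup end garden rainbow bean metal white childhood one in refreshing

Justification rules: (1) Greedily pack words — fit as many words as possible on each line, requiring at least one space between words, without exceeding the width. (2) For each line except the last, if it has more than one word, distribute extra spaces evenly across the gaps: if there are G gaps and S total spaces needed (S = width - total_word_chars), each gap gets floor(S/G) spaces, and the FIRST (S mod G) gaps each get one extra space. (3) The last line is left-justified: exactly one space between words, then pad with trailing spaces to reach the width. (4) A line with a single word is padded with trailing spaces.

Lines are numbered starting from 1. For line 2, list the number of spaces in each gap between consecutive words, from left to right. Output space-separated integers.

Answer: 1 1

Derivation:
Line 1: ['open', 'knife', 'lion'] (min_width=15, slack=9)
Line 2: ['developer', 'robot', 'keyboard'] (min_width=24, slack=0)
Line 3: ['cup', 'end', 'garden', 'rainbow'] (min_width=22, slack=2)
Line 4: ['bean', 'metal', 'white'] (min_width=16, slack=8)
Line 5: ['childhood', 'one', 'in'] (min_width=16, slack=8)
Line 6: ['refreshing'] (min_width=10, slack=14)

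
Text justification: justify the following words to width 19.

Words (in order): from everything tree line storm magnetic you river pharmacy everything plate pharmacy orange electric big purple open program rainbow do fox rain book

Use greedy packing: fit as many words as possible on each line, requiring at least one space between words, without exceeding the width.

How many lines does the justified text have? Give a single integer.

Line 1: ['from', 'everything'] (min_width=15, slack=4)
Line 2: ['tree', 'line', 'storm'] (min_width=15, slack=4)
Line 3: ['magnetic', 'you', 'river'] (min_width=18, slack=1)
Line 4: ['pharmacy', 'everything'] (min_width=19, slack=0)
Line 5: ['plate', 'pharmacy'] (min_width=14, slack=5)
Line 6: ['orange', 'electric', 'big'] (min_width=19, slack=0)
Line 7: ['purple', 'open', 'program'] (min_width=19, slack=0)
Line 8: ['rainbow', 'do', 'fox', 'rain'] (min_width=19, slack=0)
Line 9: ['book'] (min_width=4, slack=15)
Total lines: 9

Answer: 9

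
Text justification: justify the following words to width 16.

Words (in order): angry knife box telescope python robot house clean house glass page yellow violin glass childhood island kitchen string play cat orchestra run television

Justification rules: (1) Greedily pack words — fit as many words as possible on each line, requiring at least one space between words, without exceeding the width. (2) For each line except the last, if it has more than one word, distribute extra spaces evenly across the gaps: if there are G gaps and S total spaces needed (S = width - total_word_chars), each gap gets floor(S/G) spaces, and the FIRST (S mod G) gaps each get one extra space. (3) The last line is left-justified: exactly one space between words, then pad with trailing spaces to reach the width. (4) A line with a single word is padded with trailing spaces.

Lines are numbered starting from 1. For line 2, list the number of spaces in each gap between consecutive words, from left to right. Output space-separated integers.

Answer: 1

Derivation:
Line 1: ['angry', 'knife', 'box'] (min_width=15, slack=1)
Line 2: ['telescope', 'python'] (min_width=16, slack=0)
Line 3: ['robot', 'house'] (min_width=11, slack=5)
Line 4: ['clean', 'house'] (min_width=11, slack=5)
Line 5: ['glass', 'page'] (min_width=10, slack=6)
Line 6: ['yellow', 'violin'] (min_width=13, slack=3)
Line 7: ['glass', 'childhood'] (min_width=15, slack=1)
Line 8: ['island', 'kitchen'] (min_width=14, slack=2)
Line 9: ['string', 'play', 'cat'] (min_width=15, slack=1)
Line 10: ['orchestra', 'run'] (min_width=13, slack=3)
Line 11: ['television'] (min_width=10, slack=6)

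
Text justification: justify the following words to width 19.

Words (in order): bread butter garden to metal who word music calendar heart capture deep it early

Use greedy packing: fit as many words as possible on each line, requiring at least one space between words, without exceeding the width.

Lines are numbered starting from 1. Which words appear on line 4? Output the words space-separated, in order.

Answer: heart capture deep

Derivation:
Line 1: ['bread', 'butter', 'garden'] (min_width=19, slack=0)
Line 2: ['to', 'metal', 'who', 'word'] (min_width=17, slack=2)
Line 3: ['music', 'calendar'] (min_width=14, slack=5)
Line 4: ['heart', 'capture', 'deep'] (min_width=18, slack=1)
Line 5: ['it', 'early'] (min_width=8, slack=11)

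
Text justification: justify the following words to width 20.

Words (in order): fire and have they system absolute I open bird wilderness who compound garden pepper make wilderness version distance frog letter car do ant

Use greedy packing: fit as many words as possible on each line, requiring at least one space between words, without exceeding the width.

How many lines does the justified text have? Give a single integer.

Answer: 8

Derivation:
Line 1: ['fire', 'and', 'have', 'they'] (min_width=18, slack=2)
Line 2: ['system', 'absolute', 'I'] (min_width=17, slack=3)
Line 3: ['open', 'bird', 'wilderness'] (min_width=20, slack=0)
Line 4: ['who', 'compound', 'garden'] (min_width=19, slack=1)
Line 5: ['pepper', 'make'] (min_width=11, slack=9)
Line 6: ['wilderness', 'version'] (min_width=18, slack=2)
Line 7: ['distance', 'frog', 'letter'] (min_width=20, slack=0)
Line 8: ['car', 'do', 'ant'] (min_width=10, slack=10)
Total lines: 8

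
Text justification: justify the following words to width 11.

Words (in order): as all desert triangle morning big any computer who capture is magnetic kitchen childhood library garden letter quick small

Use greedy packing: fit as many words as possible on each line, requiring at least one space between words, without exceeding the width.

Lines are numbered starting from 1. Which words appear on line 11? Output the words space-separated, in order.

Line 1: ['as', 'all'] (min_width=6, slack=5)
Line 2: ['desert'] (min_width=6, slack=5)
Line 3: ['triangle'] (min_width=8, slack=3)
Line 4: ['morning', 'big'] (min_width=11, slack=0)
Line 5: ['any'] (min_width=3, slack=8)
Line 6: ['computer'] (min_width=8, slack=3)
Line 7: ['who', 'capture'] (min_width=11, slack=0)
Line 8: ['is', 'magnetic'] (min_width=11, slack=0)
Line 9: ['kitchen'] (min_width=7, slack=4)
Line 10: ['childhood'] (min_width=9, slack=2)
Line 11: ['library'] (min_width=7, slack=4)
Line 12: ['garden'] (min_width=6, slack=5)
Line 13: ['letter'] (min_width=6, slack=5)
Line 14: ['quick', 'small'] (min_width=11, slack=0)

Answer: library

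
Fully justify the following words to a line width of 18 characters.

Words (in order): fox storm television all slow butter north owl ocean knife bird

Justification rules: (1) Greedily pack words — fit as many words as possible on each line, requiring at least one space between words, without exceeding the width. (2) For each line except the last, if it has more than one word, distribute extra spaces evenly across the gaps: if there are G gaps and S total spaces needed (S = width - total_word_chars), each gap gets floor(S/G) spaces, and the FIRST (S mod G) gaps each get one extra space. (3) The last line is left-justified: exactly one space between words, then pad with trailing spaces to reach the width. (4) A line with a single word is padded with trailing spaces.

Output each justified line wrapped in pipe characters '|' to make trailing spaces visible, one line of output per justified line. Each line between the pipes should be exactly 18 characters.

Line 1: ['fox', 'storm'] (min_width=9, slack=9)
Line 2: ['television', 'all'] (min_width=14, slack=4)
Line 3: ['slow', 'butter', 'north'] (min_width=17, slack=1)
Line 4: ['owl', 'ocean', 'knife'] (min_width=15, slack=3)
Line 5: ['bird'] (min_width=4, slack=14)

Answer: |fox          storm|
|television     all|
|slow  butter north|
|owl   ocean  knife|
|bird              |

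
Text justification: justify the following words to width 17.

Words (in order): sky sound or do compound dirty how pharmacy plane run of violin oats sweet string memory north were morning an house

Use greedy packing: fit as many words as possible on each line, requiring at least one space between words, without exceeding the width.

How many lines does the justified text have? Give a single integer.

Answer: 8

Derivation:
Line 1: ['sky', 'sound', 'or', 'do'] (min_width=15, slack=2)
Line 2: ['compound', 'dirty'] (min_width=14, slack=3)
Line 3: ['how', 'pharmacy'] (min_width=12, slack=5)
Line 4: ['plane', 'run', 'of'] (min_width=12, slack=5)
Line 5: ['violin', 'oats', 'sweet'] (min_width=17, slack=0)
Line 6: ['string', 'memory'] (min_width=13, slack=4)
Line 7: ['north', 'were'] (min_width=10, slack=7)
Line 8: ['morning', 'an', 'house'] (min_width=16, slack=1)
Total lines: 8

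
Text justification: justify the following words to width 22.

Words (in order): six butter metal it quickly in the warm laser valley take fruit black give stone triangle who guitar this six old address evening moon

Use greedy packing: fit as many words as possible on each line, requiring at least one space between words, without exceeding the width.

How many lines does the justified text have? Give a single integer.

Line 1: ['six', 'butter', 'metal', 'it'] (min_width=19, slack=3)
Line 2: ['quickly', 'in', 'the', 'warm'] (min_width=19, slack=3)
Line 3: ['laser', 'valley', 'take'] (min_width=17, slack=5)
Line 4: ['fruit', 'black', 'give', 'stone'] (min_width=22, slack=0)
Line 5: ['triangle', 'who', 'guitar'] (min_width=19, slack=3)
Line 6: ['this', 'six', 'old', 'address'] (min_width=20, slack=2)
Line 7: ['evening', 'moon'] (min_width=12, slack=10)
Total lines: 7

Answer: 7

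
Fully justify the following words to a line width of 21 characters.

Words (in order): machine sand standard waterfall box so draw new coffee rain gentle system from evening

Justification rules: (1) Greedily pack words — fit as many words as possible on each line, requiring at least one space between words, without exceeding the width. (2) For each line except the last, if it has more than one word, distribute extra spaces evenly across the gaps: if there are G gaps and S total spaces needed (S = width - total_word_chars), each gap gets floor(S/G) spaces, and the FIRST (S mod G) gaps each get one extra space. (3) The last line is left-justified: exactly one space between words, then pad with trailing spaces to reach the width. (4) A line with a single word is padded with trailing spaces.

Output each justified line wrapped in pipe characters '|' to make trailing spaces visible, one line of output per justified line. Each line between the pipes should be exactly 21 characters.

Answer: |machine sand standard|
|waterfall box so draw|
|new    coffee    rain|
|gentle   system  from|
|evening              |

Derivation:
Line 1: ['machine', 'sand', 'standard'] (min_width=21, slack=0)
Line 2: ['waterfall', 'box', 'so', 'draw'] (min_width=21, slack=0)
Line 3: ['new', 'coffee', 'rain'] (min_width=15, slack=6)
Line 4: ['gentle', 'system', 'from'] (min_width=18, slack=3)
Line 5: ['evening'] (min_width=7, slack=14)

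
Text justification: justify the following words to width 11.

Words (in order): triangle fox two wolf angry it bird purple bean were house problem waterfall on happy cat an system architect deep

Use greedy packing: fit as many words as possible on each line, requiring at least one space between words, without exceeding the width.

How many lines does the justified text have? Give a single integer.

Line 1: ['triangle'] (min_width=8, slack=3)
Line 2: ['fox', 'two'] (min_width=7, slack=4)
Line 3: ['wolf', 'angry'] (min_width=10, slack=1)
Line 4: ['it', 'bird'] (min_width=7, slack=4)
Line 5: ['purple', 'bean'] (min_width=11, slack=0)
Line 6: ['were', 'house'] (min_width=10, slack=1)
Line 7: ['problem'] (min_width=7, slack=4)
Line 8: ['waterfall'] (min_width=9, slack=2)
Line 9: ['on', 'happy'] (min_width=8, slack=3)
Line 10: ['cat', 'an'] (min_width=6, slack=5)
Line 11: ['system'] (min_width=6, slack=5)
Line 12: ['architect'] (min_width=9, slack=2)
Line 13: ['deep'] (min_width=4, slack=7)
Total lines: 13

Answer: 13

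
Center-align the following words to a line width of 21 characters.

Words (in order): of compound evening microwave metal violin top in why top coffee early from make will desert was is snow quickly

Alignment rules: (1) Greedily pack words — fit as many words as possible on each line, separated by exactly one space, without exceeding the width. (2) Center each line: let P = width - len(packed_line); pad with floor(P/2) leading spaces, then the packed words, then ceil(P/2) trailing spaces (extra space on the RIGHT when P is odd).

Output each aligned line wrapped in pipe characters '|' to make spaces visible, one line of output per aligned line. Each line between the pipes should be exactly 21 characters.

Answer: | of compound evening |
|   microwave metal   |
|violin top in why top|
|  coffee early from  |
|make will desert was |
|   is snow quickly   |

Derivation:
Line 1: ['of', 'compound', 'evening'] (min_width=19, slack=2)
Line 2: ['microwave', 'metal'] (min_width=15, slack=6)
Line 3: ['violin', 'top', 'in', 'why', 'top'] (min_width=21, slack=0)
Line 4: ['coffee', 'early', 'from'] (min_width=17, slack=4)
Line 5: ['make', 'will', 'desert', 'was'] (min_width=20, slack=1)
Line 6: ['is', 'snow', 'quickly'] (min_width=15, slack=6)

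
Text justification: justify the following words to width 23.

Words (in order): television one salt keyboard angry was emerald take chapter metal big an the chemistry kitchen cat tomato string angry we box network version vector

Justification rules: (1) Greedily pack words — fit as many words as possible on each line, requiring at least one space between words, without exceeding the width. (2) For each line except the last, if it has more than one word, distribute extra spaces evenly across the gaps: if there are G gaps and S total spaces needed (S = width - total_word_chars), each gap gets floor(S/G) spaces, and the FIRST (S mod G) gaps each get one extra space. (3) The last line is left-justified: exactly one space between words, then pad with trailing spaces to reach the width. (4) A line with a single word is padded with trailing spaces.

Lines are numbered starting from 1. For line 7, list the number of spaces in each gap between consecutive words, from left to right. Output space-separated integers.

Line 1: ['television', 'one', 'salt'] (min_width=19, slack=4)
Line 2: ['keyboard', 'angry', 'was'] (min_width=18, slack=5)
Line 3: ['emerald', 'take', 'chapter'] (min_width=20, slack=3)
Line 4: ['metal', 'big', 'an', 'the'] (min_width=16, slack=7)
Line 5: ['chemistry', 'kitchen', 'cat'] (min_width=21, slack=2)
Line 6: ['tomato', 'string', 'angry', 'we'] (min_width=22, slack=1)
Line 7: ['box', 'network', 'version'] (min_width=19, slack=4)
Line 8: ['vector'] (min_width=6, slack=17)

Answer: 3 3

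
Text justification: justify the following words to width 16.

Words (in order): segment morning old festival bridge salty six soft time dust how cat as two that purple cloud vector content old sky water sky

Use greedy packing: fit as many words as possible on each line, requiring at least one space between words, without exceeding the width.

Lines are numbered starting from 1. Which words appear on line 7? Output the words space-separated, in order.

Line 1: ['segment', 'morning'] (min_width=15, slack=1)
Line 2: ['old', 'festival'] (min_width=12, slack=4)
Line 3: ['bridge', 'salty', 'six'] (min_width=16, slack=0)
Line 4: ['soft', 'time', 'dust'] (min_width=14, slack=2)
Line 5: ['how', 'cat', 'as', 'two'] (min_width=14, slack=2)
Line 6: ['that', 'purple'] (min_width=11, slack=5)
Line 7: ['cloud', 'vector'] (min_width=12, slack=4)
Line 8: ['content', 'old', 'sky'] (min_width=15, slack=1)
Line 9: ['water', 'sky'] (min_width=9, slack=7)

Answer: cloud vector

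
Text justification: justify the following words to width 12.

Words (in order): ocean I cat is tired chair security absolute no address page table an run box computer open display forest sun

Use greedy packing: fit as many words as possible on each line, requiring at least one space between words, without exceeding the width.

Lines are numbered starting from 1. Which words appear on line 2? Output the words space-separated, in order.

Line 1: ['ocean', 'I', 'cat'] (min_width=11, slack=1)
Line 2: ['is', 'tired'] (min_width=8, slack=4)
Line 3: ['chair'] (min_width=5, slack=7)
Line 4: ['security'] (min_width=8, slack=4)
Line 5: ['absolute', 'no'] (min_width=11, slack=1)
Line 6: ['address', 'page'] (min_width=12, slack=0)
Line 7: ['table', 'an', 'run'] (min_width=12, slack=0)
Line 8: ['box', 'computer'] (min_width=12, slack=0)
Line 9: ['open', 'display'] (min_width=12, slack=0)
Line 10: ['forest', 'sun'] (min_width=10, slack=2)

Answer: is tired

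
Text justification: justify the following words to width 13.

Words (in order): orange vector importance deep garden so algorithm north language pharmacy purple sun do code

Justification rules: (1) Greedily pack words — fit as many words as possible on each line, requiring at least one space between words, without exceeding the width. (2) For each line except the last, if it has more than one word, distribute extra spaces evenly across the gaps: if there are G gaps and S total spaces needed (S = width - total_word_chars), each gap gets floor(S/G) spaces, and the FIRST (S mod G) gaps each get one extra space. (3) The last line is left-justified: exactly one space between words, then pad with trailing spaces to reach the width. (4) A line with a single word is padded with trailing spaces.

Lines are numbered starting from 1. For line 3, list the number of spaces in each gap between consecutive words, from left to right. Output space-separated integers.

Line 1: ['orange', 'vector'] (min_width=13, slack=0)
Line 2: ['importance'] (min_width=10, slack=3)
Line 3: ['deep', 'garden'] (min_width=11, slack=2)
Line 4: ['so', 'algorithm'] (min_width=12, slack=1)
Line 5: ['north'] (min_width=5, slack=8)
Line 6: ['language'] (min_width=8, slack=5)
Line 7: ['pharmacy'] (min_width=8, slack=5)
Line 8: ['purple', 'sun', 'do'] (min_width=13, slack=0)
Line 9: ['code'] (min_width=4, slack=9)

Answer: 3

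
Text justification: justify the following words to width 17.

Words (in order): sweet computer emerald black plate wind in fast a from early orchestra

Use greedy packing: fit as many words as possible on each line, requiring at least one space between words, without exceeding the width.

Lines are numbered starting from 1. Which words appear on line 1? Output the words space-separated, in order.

Answer: sweet computer

Derivation:
Line 1: ['sweet', 'computer'] (min_width=14, slack=3)
Line 2: ['emerald', 'black'] (min_width=13, slack=4)
Line 3: ['plate', 'wind', 'in'] (min_width=13, slack=4)
Line 4: ['fast', 'a', 'from', 'early'] (min_width=17, slack=0)
Line 5: ['orchestra'] (min_width=9, slack=8)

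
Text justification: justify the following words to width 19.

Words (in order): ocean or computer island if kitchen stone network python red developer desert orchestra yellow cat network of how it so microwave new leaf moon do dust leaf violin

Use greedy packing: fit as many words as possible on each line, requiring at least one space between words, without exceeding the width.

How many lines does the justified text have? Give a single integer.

Answer: 10

Derivation:
Line 1: ['ocean', 'or', 'computer'] (min_width=17, slack=2)
Line 2: ['island', 'if', 'kitchen'] (min_width=17, slack=2)
Line 3: ['stone', 'network'] (min_width=13, slack=6)
Line 4: ['python', 'red'] (min_width=10, slack=9)
Line 5: ['developer', 'desert'] (min_width=16, slack=3)
Line 6: ['orchestra', 'yellow'] (min_width=16, slack=3)
Line 7: ['cat', 'network', 'of', 'how'] (min_width=18, slack=1)
Line 8: ['it', 'so', 'microwave', 'new'] (min_width=19, slack=0)
Line 9: ['leaf', 'moon', 'do', 'dust'] (min_width=17, slack=2)
Line 10: ['leaf', 'violin'] (min_width=11, slack=8)
Total lines: 10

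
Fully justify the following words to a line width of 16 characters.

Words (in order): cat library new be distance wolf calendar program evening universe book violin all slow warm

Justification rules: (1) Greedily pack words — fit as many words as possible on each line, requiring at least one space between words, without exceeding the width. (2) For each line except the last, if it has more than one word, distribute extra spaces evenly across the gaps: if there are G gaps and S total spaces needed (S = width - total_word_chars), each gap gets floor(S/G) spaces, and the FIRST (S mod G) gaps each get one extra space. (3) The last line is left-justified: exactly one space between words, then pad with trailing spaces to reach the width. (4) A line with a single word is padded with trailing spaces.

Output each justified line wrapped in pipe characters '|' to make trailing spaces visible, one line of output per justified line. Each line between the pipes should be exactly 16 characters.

Line 1: ['cat', 'library', 'new'] (min_width=15, slack=1)
Line 2: ['be', 'distance', 'wolf'] (min_width=16, slack=0)
Line 3: ['calendar', 'program'] (min_width=16, slack=0)
Line 4: ['evening', 'universe'] (min_width=16, slack=0)
Line 5: ['book', 'violin', 'all'] (min_width=15, slack=1)
Line 6: ['slow', 'warm'] (min_width=9, slack=7)

Answer: |cat  library new|
|be distance wolf|
|calendar program|
|evening universe|
|book  violin all|
|slow warm       |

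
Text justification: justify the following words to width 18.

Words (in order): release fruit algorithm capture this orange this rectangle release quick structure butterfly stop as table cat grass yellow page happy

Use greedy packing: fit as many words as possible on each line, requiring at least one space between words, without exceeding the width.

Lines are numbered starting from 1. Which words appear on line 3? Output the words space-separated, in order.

Answer: this orange this

Derivation:
Line 1: ['release', 'fruit'] (min_width=13, slack=5)
Line 2: ['algorithm', 'capture'] (min_width=17, slack=1)
Line 3: ['this', 'orange', 'this'] (min_width=16, slack=2)
Line 4: ['rectangle', 'release'] (min_width=17, slack=1)
Line 5: ['quick', 'structure'] (min_width=15, slack=3)
Line 6: ['butterfly', 'stop', 'as'] (min_width=17, slack=1)
Line 7: ['table', 'cat', 'grass'] (min_width=15, slack=3)
Line 8: ['yellow', 'page', 'happy'] (min_width=17, slack=1)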